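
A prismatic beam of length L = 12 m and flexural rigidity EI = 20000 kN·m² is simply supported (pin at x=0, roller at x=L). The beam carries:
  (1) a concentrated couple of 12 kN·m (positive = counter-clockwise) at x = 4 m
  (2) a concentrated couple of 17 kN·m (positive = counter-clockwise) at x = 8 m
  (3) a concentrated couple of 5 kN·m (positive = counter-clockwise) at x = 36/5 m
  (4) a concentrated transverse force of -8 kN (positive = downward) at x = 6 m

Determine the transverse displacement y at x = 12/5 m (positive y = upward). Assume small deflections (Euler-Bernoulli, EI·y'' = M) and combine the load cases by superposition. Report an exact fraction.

y(12/5) = 1913/312500 m

Load 1 — applied couple M₀=12 kN·m at a=4 m (b=L-a=8):
  y_1 = (M₀x³/(6L)+C₁x)/EI  [x≤a] with C₁=M₀(3b²-L²)/(6L)=8 = (12·(12/5)³/(6·12)+8·(12/5))/20000 = 84/78125 m
Load 2 — applied couple M₀=17 kN·m at a=8 m (b=L-a=4):
  y_2 = (M₀x³/(6L)+C₁x)/EI  [x≤a] with C₁=M₀(3b²-L²)/(6L)=-68/3 = (17·(12/5)³/(6·12)+(-68/3)·(12/5))/20000 = -799/312500 m
Load 3 — applied couple M₀=5 kN·m at a=36/5 m (b=L-a=24/5):
  y_3 = (M₀x³/(6L)+C₁x)/EI  [x≤a] with C₁=M₀(3b²-L²)/(6L)=-26/5 = (5·(12/5)³/(6·12)+(-26/5)·(12/5))/20000 = -9/15625 m
Load 4 — point force P=-8 kN at a=6 m (b=L-a=6):
  y_4 = -Pbx(L²-b²-x²)/(6LEI)  [x≤a] = -(-8)·6·(12/5)·(12²-6²-(12/5)²)/(6·12·20000) = 639/78125 m
Superposition: y = Σ y_i = 1913/312500 m ≈ 0.006122 m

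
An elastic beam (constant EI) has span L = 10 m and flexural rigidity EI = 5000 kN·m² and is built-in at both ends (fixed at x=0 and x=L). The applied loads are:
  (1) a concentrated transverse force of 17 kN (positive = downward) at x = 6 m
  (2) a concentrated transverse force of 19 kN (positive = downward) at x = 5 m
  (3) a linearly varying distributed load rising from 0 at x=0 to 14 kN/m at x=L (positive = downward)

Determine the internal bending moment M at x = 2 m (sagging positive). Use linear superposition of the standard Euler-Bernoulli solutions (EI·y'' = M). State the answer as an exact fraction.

M(2) = -23453/1500 kN·m

Load 1 — point force P=17 kN at a=6 m (b=L-a=4):
  M_1 = Pb²(3a+b)x/L³ - Pab²/L²  [x≤a] = 17·4²·(3·6+4)·2/10³ - 17·6·4²/10² = -544/125 kN·m
Load 2 — point force P=19 kN at a=5 m (b=L-a=5):
  M_2 = Pb²(3a+b)x/L³ - Pab²/L²  [x≤a] = 19·5²·(3·5+5)·2/10³ - 19·5·5²/10² = -19/4 kN·m
Load 3 — triangular load w₀=14 kN/m (0→w₀ over full span):
  M_3 = 3w₀Lx/20 - w₀L²/30 - w₀x³/(6L) = 3·14·10·2/20 - 14·10²/30 - 14·2³/(6·10) = -98/15 kN·m
Superposition: M = Σ M_i = -23453/1500 kN·m ≈ -15.635333 kN·m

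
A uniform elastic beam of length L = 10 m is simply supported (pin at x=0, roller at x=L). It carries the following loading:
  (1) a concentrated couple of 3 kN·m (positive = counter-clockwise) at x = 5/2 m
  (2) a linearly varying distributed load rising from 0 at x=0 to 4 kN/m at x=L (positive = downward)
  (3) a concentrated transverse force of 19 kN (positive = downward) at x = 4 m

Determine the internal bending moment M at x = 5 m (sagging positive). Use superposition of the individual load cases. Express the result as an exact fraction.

Load 1 — applied couple M₀=3 kN·m at a=5/2 m (b=L-a=15/2):
  M_1 = M₀x/L - M₀  [x>a] = 3·5/10 - 3 = -3/2 kN·m
Load 2 — triangular load w₀=4 kN/m (0→w₀ over full span):
  M_2 = w₀Lx/6 - w₀x³/(6L) = 4·10·5/6 - 4·5³/(6·10) = 25 kN·m
Load 3 — point force P=19 kN at a=4 m (b=L-a=6):
  M_3 = Pa(L-x)/L  [x>a] = 19·4·(10-5)/10 = 38 kN·m
Superposition: M = Σ M_i = 123/2 kN·m ≈ 61.500000 kN·m

M(5) = 123/2 kN·m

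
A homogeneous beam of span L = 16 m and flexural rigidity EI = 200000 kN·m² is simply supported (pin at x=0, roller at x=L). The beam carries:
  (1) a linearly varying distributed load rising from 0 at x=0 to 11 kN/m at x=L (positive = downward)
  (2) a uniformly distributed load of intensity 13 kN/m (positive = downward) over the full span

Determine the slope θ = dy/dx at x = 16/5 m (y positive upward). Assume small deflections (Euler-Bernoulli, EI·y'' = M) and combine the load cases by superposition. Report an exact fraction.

Load 1 — triangular load w₀=11 kN/m (0→w₀ over full span):
  θ_1 = -w₀(7L⁴-30L²x²+15x⁴)/(360LEI) = -11·(7·16⁴-30·16²·(16/5)²+15·(16/5)⁴)/(360·16·200000) = -64064/17578125 rad
Load 2 — uniform load w=13 kN/m over full span:
  θ_2 = -w(L³-6Lx²+4x³)/(24EI) = -13·(16³-6·16·(16/5)²+4·(16/5)³)/(24·200000) = -3432/390625 rad
Superposition: θ = Σ θ_i = -218504/17578125 rad ≈ -0.012430 rad

θ(16/5) = -218504/17578125 rad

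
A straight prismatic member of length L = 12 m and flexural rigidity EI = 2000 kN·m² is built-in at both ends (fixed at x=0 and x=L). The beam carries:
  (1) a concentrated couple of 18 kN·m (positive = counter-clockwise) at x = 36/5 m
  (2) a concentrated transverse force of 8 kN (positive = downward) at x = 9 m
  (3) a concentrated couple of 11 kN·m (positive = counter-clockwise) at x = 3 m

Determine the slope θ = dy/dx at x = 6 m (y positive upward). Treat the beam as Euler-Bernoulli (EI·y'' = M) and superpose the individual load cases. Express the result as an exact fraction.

θ(6) = -897/800000 rad

Load 1 — applied couple M₀=18 kN·m at a=36/5 m (b=L-a=24/5):
  θ_1 = (R_Ax²/2 - M_Ax)/EI  [x≤a] with R_A=54/25, M_A=144/25 = ((54/25)·6²/2 - (144/25)·6)/2000 = 27/12500 rad
Load 2 — point force P=8 kN at a=9 m (b=L-a=3):
  θ_2 = -Pb²x(2aL-(3a+b)x)/(2L³EI)  [x≤a] = -8·3²·6·(2·9·12-(3·9+3)·6)/(2·12³·2000) = -9/4000 rad
Load 3 — applied couple M₀=11 kN·m at a=3 m (b=L-a=9):
  θ_3 = (R_Ax²/2 - M_Ax - M₀(x-a))/EI  [x>a] with R_A=33/32, M_A=-33/16 = ((33/32)·6²/2 - (-33/16)·6 - 11·(6-3))/2000 = -33/32000 rad
Superposition: θ = Σ θ_i = -897/800000 rad ≈ -0.001121 rad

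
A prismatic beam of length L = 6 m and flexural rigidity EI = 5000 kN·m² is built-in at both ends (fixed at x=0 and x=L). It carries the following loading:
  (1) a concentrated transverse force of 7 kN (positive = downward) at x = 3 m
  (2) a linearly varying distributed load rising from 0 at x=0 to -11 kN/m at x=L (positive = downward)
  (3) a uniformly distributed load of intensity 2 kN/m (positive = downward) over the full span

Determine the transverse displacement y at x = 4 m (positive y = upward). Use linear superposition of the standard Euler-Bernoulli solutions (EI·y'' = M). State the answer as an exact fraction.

Load 1 — point force P=7 kN at a=3 m (b=L-a=3):
  y_1 = -Pa²(L-x)²(3bL-(3b+a)(L-x))/(6L³EI)  [x>a] = -7·3²·(6-4)²·(3·3·6-(3·3+3)·(6-4))/(6·6³·5000) = -7/6000 m
Load 2 — triangular load w₀=-11 kN/m (0→w₀ over full span):
  y_2 = -w₀x²(L-x)²(x+2L)/(120LEI) = -(-11)·4²·(6-4)²·(4+2·6)/(120·6·5000) = 88/28125 m
Load 3 — uniform load w=2 kN/m over full span:
  y_3 = -wx²(L-x)²/(24EI) = -2·4²·(6-4)²/(24·5000) = -2/1875 m
Superposition: y = Σ y_i = 403/450000 m ≈ 0.000896 m

y(4) = 403/450000 m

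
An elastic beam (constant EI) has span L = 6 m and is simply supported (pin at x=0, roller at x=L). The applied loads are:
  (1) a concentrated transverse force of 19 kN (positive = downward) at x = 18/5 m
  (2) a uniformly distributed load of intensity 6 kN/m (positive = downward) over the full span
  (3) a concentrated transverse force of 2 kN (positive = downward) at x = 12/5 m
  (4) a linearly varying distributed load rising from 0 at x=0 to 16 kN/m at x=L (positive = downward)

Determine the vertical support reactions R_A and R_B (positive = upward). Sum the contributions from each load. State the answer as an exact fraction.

Load 1 — point force P=19 kN at a=18/5 m (b=L-a=12/5):
  R_A = Pb/L = 19·(12/5)/6 = 38/5 kN
  R_B = Pa/L = 19·(18/5)/6 = 57/5 kN
Load 2 — uniform load w=6 kN/m over full span:
  R_A = wL/2 = 6·6/2 = 18 kN
  R_B = wL/2 = 6·6/2 = 18 kN
Load 3 — point force P=2 kN at a=12/5 m (b=L-a=18/5):
  R_A = Pb/L = 2·(18/5)/6 = 6/5 kN
  R_B = Pa/L = 2·(12/5)/6 = 4/5 kN
Load 4 — triangular load w₀=16 kN/m (0→w₀ over full span):
  R_A = w₀L/6 = 16·6/6 = 16 kN
  R_B = w₀L/3 = 16·6/3 = 32 kN
Superposition: R_A = 214/5 kN, R_B = 311/5 kN

R_A = 214/5 kN, R_B = 311/5 kN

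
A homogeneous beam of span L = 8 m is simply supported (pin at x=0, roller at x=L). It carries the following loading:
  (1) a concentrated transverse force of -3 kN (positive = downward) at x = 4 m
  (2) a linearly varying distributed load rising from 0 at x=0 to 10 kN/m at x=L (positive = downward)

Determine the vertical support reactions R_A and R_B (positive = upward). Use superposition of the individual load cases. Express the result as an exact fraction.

Load 1 — point force P=-3 kN at a=4 m (b=L-a=4):
  R_A = Pb/L = (-3)·4/8 = -3/2 kN
  R_B = Pa/L = (-3)·4/8 = -3/2 kN
Load 2 — triangular load w₀=10 kN/m (0→w₀ over full span):
  R_A = w₀L/6 = 10·8/6 = 40/3 kN
  R_B = w₀L/3 = 10·8/3 = 80/3 kN
Superposition: R_A = 71/6 kN, R_B = 151/6 kN

R_A = 71/6 kN, R_B = 151/6 kN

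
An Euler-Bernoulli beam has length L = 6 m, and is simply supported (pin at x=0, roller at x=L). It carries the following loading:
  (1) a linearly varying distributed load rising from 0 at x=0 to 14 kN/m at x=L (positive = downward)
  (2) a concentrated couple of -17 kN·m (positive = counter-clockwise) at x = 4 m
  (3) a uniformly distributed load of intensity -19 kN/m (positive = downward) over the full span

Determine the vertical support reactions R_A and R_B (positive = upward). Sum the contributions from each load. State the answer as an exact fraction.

R_A = -275/6 kN, R_B = -157/6 kN

Load 1 — triangular load w₀=14 kN/m (0→w₀ over full span):
  R_A = w₀L/6 = 14·6/6 = 14 kN
  R_B = w₀L/3 = 14·6/3 = 28 kN
Load 2 — applied couple M₀=-17 kN·m at a=4 m (b=L-a=2):
  R_A = M₀/L = (-17)/6 = -17/6 kN
  R_B = -M₀/L = -(-17)/6 = 17/6 kN
Load 3 — uniform load w=-19 kN/m over full span:
  R_A = wL/2 = (-19)·6/2 = -57 kN
  R_B = wL/2 = (-19)·6/2 = -57 kN
Superposition: R_A = -275/6 kN, R_B = -157/6 kN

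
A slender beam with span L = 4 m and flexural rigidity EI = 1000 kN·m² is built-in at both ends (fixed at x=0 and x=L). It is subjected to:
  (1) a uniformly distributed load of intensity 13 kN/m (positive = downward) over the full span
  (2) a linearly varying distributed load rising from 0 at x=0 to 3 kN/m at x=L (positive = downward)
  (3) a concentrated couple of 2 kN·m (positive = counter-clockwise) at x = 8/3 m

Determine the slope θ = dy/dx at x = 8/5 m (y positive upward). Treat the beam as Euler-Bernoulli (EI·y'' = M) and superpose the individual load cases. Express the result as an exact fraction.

θ(8/5) = -938/234375 rad

Load 1 — uniform load w=13 kN/m over full span:
  θ_1 = -wx(L-x)(L-2x)/(12EI) = -13·(8/5)·(4-(8/5))·(4-2·(8/5))/(12·1000) = -52/15625 rad
Load 2 — triangular load w₀=3 kN/m (0→w₀ over full span):
  θ_2 = -w₀(2x(L-x)(L-2x)(x+2L)+x²(L-x)²)/(120LEI) = -3·(2·(8/5)·(4-(8/5))·(4-2·(8/5))·((8/5)+2·4)+(8/5)²·(4-(8/5))²)/(120·4·1000) = -36/78125 rad
Load 3 — applied couple M₀=2 kN·m at a=8/3 m (b=L-a=4/3):
  θ_3 = (R_Ax²/2 - M_Ax)/EI  [x≤a] with R_A=2/3, M_A=2/3 = ((2/3)·(8/5)²/2 - (2/3)·(8/5))/1000 = -2/9375 rad
Superposition: θ = Σ θ_i = -938/234375 rad ≈ -0.004002 rad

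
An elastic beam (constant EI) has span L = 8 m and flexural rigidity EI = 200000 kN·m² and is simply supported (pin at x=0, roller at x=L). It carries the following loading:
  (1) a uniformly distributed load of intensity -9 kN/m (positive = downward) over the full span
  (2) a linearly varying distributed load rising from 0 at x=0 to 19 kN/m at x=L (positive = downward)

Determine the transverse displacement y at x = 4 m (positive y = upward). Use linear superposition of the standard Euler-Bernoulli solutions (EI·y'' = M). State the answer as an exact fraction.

Load 1 — uniform load w=-9 kN/m over full span:
  y_1 = -wx(L³-2Lx²+x³)/(24EI) = -(-9)·4·(8³-2·8·4²+4³)/(24·200000) = 3/1250 m
Load 2 — triangular load w₀=19 kN/m (0→w₀ over full span):
  y_2 = -w₀x(7L⁴-10L²x²+3x⁴)/(360LEI) = -19·4·(7·8⁴-10·8²·4²+3·4⁴)/(360·8·200000) = -19/7500 m
Superposition: y = Σ y_i = -1/7500 m ≈ -0.000133 m

y(4) = -1/7500 m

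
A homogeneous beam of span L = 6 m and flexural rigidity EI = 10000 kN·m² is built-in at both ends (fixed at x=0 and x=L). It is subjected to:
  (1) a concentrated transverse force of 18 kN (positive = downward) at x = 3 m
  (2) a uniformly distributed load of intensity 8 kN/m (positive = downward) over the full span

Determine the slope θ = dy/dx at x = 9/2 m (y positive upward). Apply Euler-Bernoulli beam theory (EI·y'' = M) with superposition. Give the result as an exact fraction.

Load 1 — point force P=18 kN at a=3 m (b=L-a=3):
  θ_1 = Pa²(L-x)(2bL-(3b+a)(L-x))/(2L³EI)  [x>a] = 18·3²·(6-(9/2))·(2·3·6-(3·3+3)·(6-(9/2)))/(2·6³·10000) = 81/80000 rad
Load 2 — uniform load w=8 kN/m over full span:
  θ_2 = -wx(L-x)(L-2x)/(12EI) = -8·(9/2)·(6-(9/2))·(6-2·(9/2))/(12·10000) = 27/20000 rad
Superposition: θ = Σ θ_i = 189/80000 rad ≈ 0.002363 rad

θ(9/2) = 189/80000 rad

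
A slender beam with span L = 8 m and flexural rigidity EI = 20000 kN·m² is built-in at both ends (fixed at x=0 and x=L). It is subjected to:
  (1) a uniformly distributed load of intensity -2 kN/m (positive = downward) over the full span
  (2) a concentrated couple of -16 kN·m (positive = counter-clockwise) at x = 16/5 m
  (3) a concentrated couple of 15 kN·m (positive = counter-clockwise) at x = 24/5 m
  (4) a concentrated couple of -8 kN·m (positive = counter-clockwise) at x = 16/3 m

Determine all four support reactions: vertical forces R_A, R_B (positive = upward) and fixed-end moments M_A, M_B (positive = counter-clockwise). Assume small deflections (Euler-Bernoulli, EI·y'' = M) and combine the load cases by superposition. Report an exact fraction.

Load 1 — uniform load w=-2 kN/m over full span:
  R_A = wL/2 = (-2)·8/2 = -8 kN
  M_A = wL²/12 = (-2)·8²/12 = -32/3 kN·m
  R_B = wL/2 = (-2)·8/2 = -8 kN
  M_B = -wL²/12 = -(-2)·8²/12 = 32/3 kN·m
Load 2 — applied couple M₀=-16 kN·m at a=16/5 m (b=L-a=24/5):
  R_A = 6M₀ab/L³ = 6·(-16)·(16/5)·(24/5)/8³ = -72/25 kN
  M_A = M₀b(2a-b)/L² = (-16)·(24/5)·(2·(16/5)-(24/5))/8² = -48/25 kN·m
  R_B = -6M₀ab/L³ = -6·(-16)·(16/5)·(24/5)/8³ = 72/25 kN
  M_B = M₀a(2b-a)/L² = (-16)·(16/5)·(2·(24/5)-(16/5))/8² = -128/25 kN·m
Load 3 — applied couple M₀=15 kN·m at a=24/5 m (b=L-a=16/5):
  R_A = 6M₀ab/L³ = 6·15·(24/5)·(16/5)/8³ = 27/10 kN
  M_A = M₀b(2a-b)/L² = 15·(16/5)·(2·(24/5)-(16/5))/8² = 24/5 kN·m
  R_B = -6M₀ab/L³ = -6·15·(24/5)·(16/5)/8³ = -27/10 kN
  M_B = M₀a(2b-a)/L² = 15·(24/5)·(2·(16/5)-(24/5))/8² = 9/5 kN·m
Load 4 — applied couple M₀=-8 kN·m at a=16/3 m (b=L-a=8/3):
  R_A = 6M₀ab/L³ = 6·(-8)·(16/3)·(8/3)/8³ = -4/3 kN
  M_A = M₀b(2a-b)/L² = (-8)·(8/3)·(2·(16/3)-(8/3))/8² = -8/3 kN·m
  R_B = -6M₀ab/L³ = -6·(-8)·(16/3)·(8/3)/8³ = 4/3 kN
  M_B = M₀a(2b-a)/L² = (-8)·(16/3)·(2·(8/3)-(16/3))/8² = 0 kN·m
Superposition: R_A = -1427/150 kN, M_A = -784/75 kN·m, R_B = -973/150 kN, M_B = 551/75 kN·m

R_A = -1427/150 kN, M_A = -784/75 kN·m, R_B = -973/150 kN, M_B = 551/75 kN·m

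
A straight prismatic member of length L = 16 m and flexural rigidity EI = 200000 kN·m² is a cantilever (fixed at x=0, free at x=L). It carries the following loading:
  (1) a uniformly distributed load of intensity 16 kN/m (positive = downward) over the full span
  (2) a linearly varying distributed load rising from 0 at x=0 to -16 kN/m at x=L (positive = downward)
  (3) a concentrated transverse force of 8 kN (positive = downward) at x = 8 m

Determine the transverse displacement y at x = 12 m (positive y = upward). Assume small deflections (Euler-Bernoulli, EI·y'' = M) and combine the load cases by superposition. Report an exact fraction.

Load 1 — uniform load w=16 kN/m over full span:
  y_1 = -wx²(x²-4Lx+6L²)/(24EI) = -16·12²·(12²-4·16·12+6·16²)/(24·200000) = -1368/3125 m
Load 2 — triangular load w₀=-16 kN/m (0→w₀ over full span):
  y_2 = (w₀Lx³/12-w₀L²x²/6-w₀x⁵/(120L))/EI = ((-16)·16·12³/12-(-16)·16²·12²/6-(-16)·12⁵/(120·16))/200000 = 4962/15625 m
Load 3 — point force P=8 kN at a=8 m (b=L-a=8):
  y_3 = -Pa²(3x-a)/(6EI)  [x>a] = -8·8²·(3·12-8)/(6·200000) = -112/9375 m
Superposition: y = Σ y_i = -6194/46875 m ≈ -0.132139 m

y(12) = -6194/46875 m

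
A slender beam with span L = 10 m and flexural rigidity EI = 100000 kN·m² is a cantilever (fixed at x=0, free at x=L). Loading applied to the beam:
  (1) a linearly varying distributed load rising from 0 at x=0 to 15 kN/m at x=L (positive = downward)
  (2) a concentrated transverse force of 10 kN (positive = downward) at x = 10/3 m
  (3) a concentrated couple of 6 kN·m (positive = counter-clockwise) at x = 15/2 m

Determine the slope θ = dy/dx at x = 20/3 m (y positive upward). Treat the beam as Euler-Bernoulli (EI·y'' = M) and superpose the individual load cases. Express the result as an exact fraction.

Load 1 — triangular load w₀=15 kN/m (0→w₀ over full span):
  θ_1 = (w₀Lx²/4-w₀L²x/3-w₀x⁴/(24L))/EI = (15·10·(20/3)²/4-15·10²·(20/3)/3-15·(20/3)⁴/(24·10))/100000 = -29/1620 rad
Load 2 — point force P=10 kN at a=10/3 m (b=L-a=20/3):
  θ_2 = -Pa²/(2EI)  [x>a] = -10·(10/3)²/(2·100000) = -1/1800 rad
Load 3 — applied couple M₀=6 kN·m at a=15/2 m (b=L-a=5/2):
  θ_3 = M₀x/EI  [x≤a] = 6·(20/3)/100000 = 1/2500 rad
Superposition: θ = Σ θ_i = -7313/405000 rad ≈ -0.018057 rad

θ(20/3) = -7313/405000 rad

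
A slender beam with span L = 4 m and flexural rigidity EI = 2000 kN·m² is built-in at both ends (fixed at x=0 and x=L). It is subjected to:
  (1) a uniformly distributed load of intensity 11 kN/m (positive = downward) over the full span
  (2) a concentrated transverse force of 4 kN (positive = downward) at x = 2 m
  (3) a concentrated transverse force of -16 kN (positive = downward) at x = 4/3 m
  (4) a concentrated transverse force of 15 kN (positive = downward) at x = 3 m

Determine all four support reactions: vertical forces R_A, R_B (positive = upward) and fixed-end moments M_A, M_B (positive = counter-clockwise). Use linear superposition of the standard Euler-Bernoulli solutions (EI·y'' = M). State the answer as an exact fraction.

R_A = 12521/864 kN, M_A = 4319/432 kN·m, R_B = 28087/864 kN, M_B = -8797/432 kN·m

Load 1 — uniform load w=11 kN/m over full span:
  R_A = wL/2 = 11·4/2 = 22 kN
  M_A = wL²/12 = 11·4²/12 = 44/3 kN·m
  R_B = wL/2 = 11·4/2 = 22 kN
  M_B = -wL²/12 = -11·4²/12 = -44/3 kN·m
Load 2 — point force P=4 kN at a=2 m (b=L-a=2):
  R_A = Pb²(3a+b)/L³ = 4·2²·(3·2+2)/4³ = 2 kN
  M_A = Pab²/L² = 4·2·2²/4² = 2 kN·m
  R_B = Pa²(a+3b)/L³ = 4·2²·(2+3·2)/4³ = 2 kN
  M_B = -Pa²b/L² = -4·2²·2/4² = -2 kN·m
Load 3 — point force P=-16 kN at a=4/3 m (b=L-a=8/3):
  R_A = Pb²(3a+b)/L³ = (-16)·(8/3)²·(3·(4/3)+(8/3))/4³ = -320/27 kN
  M_A = Pab²/L² = (-16)·(4/3)·(8/3)²/4² = -256/27 kN·m
  R_B = Pa²(a+3b)/L³ = (-16)·(4/3)²·((4/3)+3·(8/3))/4³ = -112/27 kN
  M_B = -Pa²b/L² = -(-16)·(4/3)²·(8/3)/4² = 128/27 kN·m
Load 4 — point force P=15 kN at a=3 m (b=L-a=1):
  R_A = Pb²(3a+b)/L³ = 15·1²·(3·3+1)/4³ = 75/32 kN
  M_A = Pab²/L² = 15·3·1²/4² = 45/16 kN·m
  R_B = Pa²(a+3b)/L³ = 15·3²·(3+3·1)/4³ = 405/32 kN
  M_B = -Pa²b/L² = -15·3²·1/4² = -135/16 kN·m
Superposition: R_A = 12521/864 kN, M_A = 4319/432 kN·m, R_B = 28087/864 kN, M_B = -8797/432 kN·m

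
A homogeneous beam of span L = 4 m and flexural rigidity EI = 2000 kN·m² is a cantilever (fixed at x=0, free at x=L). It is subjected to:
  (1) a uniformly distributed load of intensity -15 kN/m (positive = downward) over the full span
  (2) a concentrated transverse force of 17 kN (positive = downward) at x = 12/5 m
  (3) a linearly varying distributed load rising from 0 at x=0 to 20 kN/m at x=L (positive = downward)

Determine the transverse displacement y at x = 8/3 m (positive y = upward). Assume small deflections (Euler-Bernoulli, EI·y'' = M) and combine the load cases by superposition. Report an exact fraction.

Load 1 — uniform load w=-15 kN/m over full span:
  y_1 = -wx²(x²-4Lx+6L²)/(24EI) = -(-15)·(8/3)²·((8/3)²-4·4·(8/3)+6·4²)/(24·2000) = 272/2025 m
Load 2 — point force P=17 kN at a=12/5 m (b=L-a=8/5):
  y_2 = -Pa²(3x-a)/(6EI)  [x>a] = -17·(12/5)²·(3·(8/3)-(12/5))/(6·2000) = -714/15625 m
Load 3 — triangular load w₀=20 kN/m (0→w₀ over full span):
  y_3 = (w₀Lx³/12-w₀L²x²/6-w₀x⁵/(120L))/EI = (20·4·(8/3)³/12-20·4²·(8/3)²/6-20·(8/3)⁵/(120·4))/2000 = -11776/91125 m
Superposition: y = Σ y_i = -462506/11390625 m ≈ -0.040604 m

y(8/3) = -462506/11390625 m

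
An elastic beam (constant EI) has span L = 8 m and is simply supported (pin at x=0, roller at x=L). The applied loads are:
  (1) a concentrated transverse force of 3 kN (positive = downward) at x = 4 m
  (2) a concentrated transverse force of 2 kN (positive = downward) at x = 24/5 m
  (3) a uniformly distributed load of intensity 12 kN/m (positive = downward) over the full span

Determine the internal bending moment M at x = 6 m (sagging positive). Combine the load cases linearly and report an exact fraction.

M(6) = 387/5 kN·m

Load 1 — point force P=3 kN at a=4 m (b=L-a=4):
  M_1 = Pa(L-x)/L  [x>a] = 3·4·(8-6)/8 = 3 kN·m
Load 2 — point force P=2 kN at a=24/5 m (b=L-a=16/5):
  M_2 = Pa(L-x)/L  [x>a] = 2·(24/5)·(8-6)/8 = 12/5 kN·m
Load 3 — uniform load w=12 kN/m over full span:
  M_3 = wx(L-x)/2 = 12·6·(8-6)/2 = 72 kN·m
Superposition: M = Σ M_i = 387/5 kN·m ≈ 77.400000 kN·m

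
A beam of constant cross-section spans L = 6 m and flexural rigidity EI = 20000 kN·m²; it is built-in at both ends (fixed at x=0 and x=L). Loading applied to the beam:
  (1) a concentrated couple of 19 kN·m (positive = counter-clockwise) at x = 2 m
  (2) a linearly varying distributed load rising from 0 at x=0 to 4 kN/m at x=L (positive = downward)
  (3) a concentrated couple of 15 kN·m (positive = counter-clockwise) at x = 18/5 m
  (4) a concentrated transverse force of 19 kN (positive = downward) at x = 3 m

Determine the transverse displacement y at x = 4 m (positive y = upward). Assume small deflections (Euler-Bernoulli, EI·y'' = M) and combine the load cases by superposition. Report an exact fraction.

y(4) = -847/1080000 m

Load 1 — applied couple M₀=19 kN·m at a=2 m (b=L-a=4):
  y_1 = (R_Ax³/6 - M_Ax²/2 - M₀(x-a)²/2)/EI  [x>a] with R_A=38/9, M_A=0 = ((38/9)·4³/6 - 0·4²/2 - 19·(4-2)²/2)/20000 = 19/54000 m
Load 2 — triangular load w₀=4 kN/m (0→w₀ over full span):
  y_2 = -w₀x²(L-x)²(x+2L)/(120LEI) = -4·4²·(6-4)²·(4+2·6)/(120·6·20000) = -8/28125 m
Load 3 — applied couple M₀=15 kN·m at a=18/5 m (b=L-a=12/5):
  y_3 = (R_Ax³/6 - M_Ax²/2 - M₀(x-a)²/2)/EI  [x>a] with R_A=18/5, M_A=24/5 = ((18/5)·4³/6 - (24/5)·4²/2 - 15·(4-(18/5))²/2)/20000 = -3/50000 m
Load 4 — point force P=19 kN at a=3 m (b=L-a=3):
  y_4 = -Pa²(L-x)²(3bL-(3b+a)(L-x))/(6L³EI)  [x>a] = -19·3²·(6-4)²·(3·3·6-(3·3+3)·(6-4))/(6·6³·20000) = -19/24000 m
Superposition: y = Σ y_i = -847/1080000 m ≈ -0.000784 m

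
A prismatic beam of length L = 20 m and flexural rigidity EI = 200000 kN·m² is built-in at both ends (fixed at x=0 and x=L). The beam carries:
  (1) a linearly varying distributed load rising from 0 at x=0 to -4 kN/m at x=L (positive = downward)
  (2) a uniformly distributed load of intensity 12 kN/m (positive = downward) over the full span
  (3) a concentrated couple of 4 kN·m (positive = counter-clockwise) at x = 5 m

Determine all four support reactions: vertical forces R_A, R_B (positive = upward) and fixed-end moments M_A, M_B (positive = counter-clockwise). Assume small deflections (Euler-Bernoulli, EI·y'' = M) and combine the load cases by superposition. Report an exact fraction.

R_A = 4329/40 kN, M_A = 4151/12 kN·m, R_B = 3671/40 kN, M_B = -1275/4 kN·m

Load 1 — triangular load w₀=-4 kN/m (0→w₀ over full span):
  R_A = 3w₀L/20 = 3·(-4)·20/20 = -12 kN
  M_A = w₀L²/30 = (-4)·20²/30 = -160/3 kN·m
  R_B = 7w₀L/20 = 7·(-4)·20/20 = -28 kN
  M_B = -w₀L²/20 = -(-4)·20²/20 = 80 kN·m
Load 2 — uniform load w=12 kN/m over full span:
  R_A = wL/2 = 12·20/2 = 120 kN
  M_A = wL²/12 = 12·20²/12 = 400 kN·m
  R_B = wL/2 = 12·20/2 = 120 kN
  M_B = -wL²/12 = -12·20²/12 = -400 kN·m
Load 3 — applied couple M₀=4 kN·m at a=5 m (b=L-a=15):
  R_A = 6M₀ab/L³ = 6·4·5·15/20³ = 9/40 kN
  M_A = M₀b(2a-b)/L² = 4·15·(2·5-15)/20² = -3/4 kN·m
  R_B = -6M₀ab/L³ = -6·4·5·15/20³ = -9/40 kN
  M_B = M₀a(2b-a)/L² = 4·5·(2·15-5)/20² = 5/4 kN·m
Superposition: R_A = 4329/40 kN, M_A = 4151/12 kN·m, R_B = 3671/40 kN, M_B = -1275/4 kN·m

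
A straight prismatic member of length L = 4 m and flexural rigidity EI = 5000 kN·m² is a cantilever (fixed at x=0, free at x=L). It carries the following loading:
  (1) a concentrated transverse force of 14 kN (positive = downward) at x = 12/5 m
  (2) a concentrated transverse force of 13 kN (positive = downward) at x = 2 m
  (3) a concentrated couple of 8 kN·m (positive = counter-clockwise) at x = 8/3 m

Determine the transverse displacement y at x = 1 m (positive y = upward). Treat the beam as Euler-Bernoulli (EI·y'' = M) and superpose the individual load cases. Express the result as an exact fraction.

y(1) = -213/50000 m

Load 1 — point force P=14 kN at a=12/5 m (b=L-a=8/5):
  y_1 = -Px²(3a-x)/(6EI)  [x≤a] = -14·1²·(3·(12/5)-1)/(6·5000) = -217/75000 m
Load 2 — point force P=13 kN at a=2 m (b=L-a=2):
  y_2 = -Px²(3a-x)/(6EI)  [x≤a] = -13·1²·(3·2-1)/(6·5000) = -13/6000 m
Load 3 — applied couple M₀=8 kN·m at a=8/3 m (b=L-a=4/3):
  y_3 = M₀x²/(2EI)  [x≤a] = 8·1²/(2·5000) = 1/1250 m
Superposition: y = Σ y_i = -213/50000 m ≈ -0.004260 m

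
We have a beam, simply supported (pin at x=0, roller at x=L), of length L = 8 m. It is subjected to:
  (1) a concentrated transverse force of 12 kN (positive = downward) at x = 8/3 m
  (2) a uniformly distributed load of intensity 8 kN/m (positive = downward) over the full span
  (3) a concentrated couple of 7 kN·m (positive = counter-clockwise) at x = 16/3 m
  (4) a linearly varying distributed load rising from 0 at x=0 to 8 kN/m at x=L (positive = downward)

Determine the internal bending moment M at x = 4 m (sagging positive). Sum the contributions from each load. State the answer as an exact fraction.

M(4) = 231/2 kN·m

Load 1 — point force P=12 kN at a=8/3 m (b=L-a=16/3):
  M_1 = Pa(L-x)/L  [x>a] = 12·(8/3)·(8-4)/8 = 16 kN·m
Load 2 — uniform load w=8 kN/m over full span:
  M_2 = wx(L-x)/2 = 8·4·(8-4)/2 = 64 kN·m
Load 3 — applied couple M₀=7 kN·m at a=16/3 m (b=L-a=8/3):
  M_3 = M₀x/L  [x≤a] = 7·4/8 = 7/2 kN·m
Load 4 — triangular load w₀=8 kN/m (0→w₀ over full span):
  M_4 = w₀Lx/6 - w₀x³/(6L) = 8·8·4/6 - 8·4³/(6·8) = 32 kN·m
Superposition: M = Σ M_i = 231/2 kN·m ≈ 115.500000 kN·m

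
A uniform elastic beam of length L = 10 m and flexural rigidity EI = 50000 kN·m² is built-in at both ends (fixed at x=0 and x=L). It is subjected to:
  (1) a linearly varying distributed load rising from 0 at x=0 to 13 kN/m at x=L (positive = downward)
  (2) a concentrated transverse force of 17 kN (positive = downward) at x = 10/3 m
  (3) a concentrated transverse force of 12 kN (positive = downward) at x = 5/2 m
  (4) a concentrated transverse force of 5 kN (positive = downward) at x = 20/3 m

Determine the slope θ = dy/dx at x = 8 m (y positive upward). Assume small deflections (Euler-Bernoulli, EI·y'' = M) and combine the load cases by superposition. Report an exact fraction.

Load 1 — triangular load w₀=13 kN/m (0→w₀ over full span):
  θ_1 = -w₀(2x(L-x)(L-2x)(x+2L)+x²(L-x)²)/(120LEI) = -13·(2·8·(10-8)·(10-2·8)·(8+2·10)+8²·(10-8)²)/(120·10·50000) = 52/46875 rad
Load 2 — point force P=17 kN at a=10/3 m (b=L-a=20/3):
  θ_2 = Pa²(L-x)(2bL-(3b+a)(L-x))/(2L³EI)  [x>a] = 17·(10/3)²·(10-8)·(2·(20/3)·10-(3·(20/3)+(10/3))·(10-8))/(2·10³·50000) = 221/675000 rad
Load 3 — point force P=12 kN at a=5/2 m (b=L-a=15/2):
  θ_3 = Pa²(L-x)(2bL-(3b+a)(L-x))/(2L³EI)  [x>a] = 12·(5/2)²·(10-8)·(2·(15/2)·10-(3·(15/2)+(5/2))·(10-8))/(2·10³·50000) = 3/20000 rad
Load 4 — point force P=5 kN at a=20/3 m (b=L-a=10/3):
  θ_4 = Pa²(L-x)(2bL-(3b+a)(L-x))/(2L³EI)  [x>a] = 5·(20/3)²·(10-8)·(2·(10/3)·10-(3·(10/3)+(20/3))·(10-8))/(2·10³·50000) = 1/6750 rad
Superposition: θ = Σ θ_i = 7807/4500000 rad ≈ 0.001735 rad

θ(8) = 7807/4500000 rad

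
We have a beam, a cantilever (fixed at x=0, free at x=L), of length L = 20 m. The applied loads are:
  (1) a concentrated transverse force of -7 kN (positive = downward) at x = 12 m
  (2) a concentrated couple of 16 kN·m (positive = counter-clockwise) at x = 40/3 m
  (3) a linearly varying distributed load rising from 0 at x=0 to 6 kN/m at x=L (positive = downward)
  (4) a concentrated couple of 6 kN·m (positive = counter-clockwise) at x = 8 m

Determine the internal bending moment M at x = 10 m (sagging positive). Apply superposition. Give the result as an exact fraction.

M(10) = -220 kN·m

Load 1 — point force P=-7 kN at a=12 m (b=L-a=8):
  M_1 = -P(a-x)  [x≤a] = -(-7)·(12-10) = 14 kN·m
Load 2 — applied couple M₀=16 kN·m at a=40/3 m (b=L-a=20/3):
  M_2 = M₀  [x≤a] = 16 = 16 kN·m
Load 3 — triangular load w₀=6 kN/m (0→w₀ over full span):
  M_3 = w₀Lx/2 - w₀L²/3 - w₀x³/(6L) = 6·20·10/2 - 6·20²/3 - 6·10³/(6·20) = -250 kN·m
Load 4 — applied couple M₀=6 kN·m at a=8 m (b=L-a=12):
  M_4 = 0  [x>a] = 0 kN·m
Superposition: M = Σ M_i = -220 kN·m ≈ -220.000000 kN·m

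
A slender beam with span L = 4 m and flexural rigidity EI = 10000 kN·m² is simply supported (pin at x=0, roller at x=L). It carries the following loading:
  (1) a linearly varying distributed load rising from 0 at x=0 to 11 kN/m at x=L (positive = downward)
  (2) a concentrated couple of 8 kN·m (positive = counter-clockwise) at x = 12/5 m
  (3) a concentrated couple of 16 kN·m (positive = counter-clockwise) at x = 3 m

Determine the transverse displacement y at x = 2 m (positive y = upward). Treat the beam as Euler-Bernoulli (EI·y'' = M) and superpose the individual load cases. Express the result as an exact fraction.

Load 1 — triangular load w₀=11 kN/m (0→w₀ over full span):
  y_1 = -w₀x(7L⁴-10L²x²+3x⁴)/(360LEI) = -11·2·(7·4⁴-10·4²·2²+3·2⁴)/(360·4·10000) = -11/6000 m
Load 2 — applied couple M₀=8 kN·m at a=12/5 m (b=L-a=8/5):
  y_2 = (M₀x³/(6L)+C₁x)/EI  [x≤a] with C₁=M₀(3b²-L²)/(6L)=-208/75 = (8·2³/(6·4)+(-208/75)·2)/10000 = -9/31250 m
Load 3 — applied couple M₀=16 kN·m at a=3 m (b=L-a=1):
  y_3 = (M₀x³/(6L)+C₁x)/EI  [x≤a] with C₁=M₀(3b²-L²)/(6L)=-26/3 = (16·2³/(6·4)+(-26/3)·2)/10000 = -3/2500 m
Superposition: y = Σ y_i = -2491/750000 m ≈ -0.003321 m

y(2) = -2491/750000 m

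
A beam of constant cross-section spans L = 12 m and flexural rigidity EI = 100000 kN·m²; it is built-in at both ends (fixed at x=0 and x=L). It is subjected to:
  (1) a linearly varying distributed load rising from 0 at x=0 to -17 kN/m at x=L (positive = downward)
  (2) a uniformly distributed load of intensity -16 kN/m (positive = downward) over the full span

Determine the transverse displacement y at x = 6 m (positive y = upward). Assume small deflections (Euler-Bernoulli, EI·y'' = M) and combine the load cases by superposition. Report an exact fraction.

y(6) = 1323/100000 m

Load 1 — triangular load w₀=-17 kN/m (0→w₀ over full span):
  y_1 = -w₀x²(L-x)²(x+2L)/(120LEI) = -(-17)·6²·(12-6)²·(6+2·12)/(120·12·100000) = 459/100000 m
Load 2 — uniform load w=-16 kN/m over full span:
  y_2 = -wx²(L-x)²/(24EI) = -(-16)·6²·(12-6)²/(24·100000) = 27/3125 m
Superposition: y = Σ y_i = 1323/100000 m ≈ 0.013230 m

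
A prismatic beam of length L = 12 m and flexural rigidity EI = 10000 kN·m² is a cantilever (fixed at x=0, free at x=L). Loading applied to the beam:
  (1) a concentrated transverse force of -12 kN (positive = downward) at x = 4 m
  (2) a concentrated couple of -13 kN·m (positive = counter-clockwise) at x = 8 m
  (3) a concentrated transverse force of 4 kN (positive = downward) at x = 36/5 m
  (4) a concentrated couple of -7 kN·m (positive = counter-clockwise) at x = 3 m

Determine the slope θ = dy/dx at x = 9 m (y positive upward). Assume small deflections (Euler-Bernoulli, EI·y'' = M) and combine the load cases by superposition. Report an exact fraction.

θ(9) = -3317/250000 rad

Load 1 — point force P=-12 kN at a=4 m (b=L-a=8):
  θ_1 = -Pa²/(2EI)  [x>a] = -(-12)·4²/(2·10000) = 6/625 rad
Load 2 — applied couple M₀=-13 kN·m at a=8 m (b=L-a=4):
  θ_2 = M₀a/EI  [x>a] = (-13)·8/10000 = -13/1250 rad
Load 3 — point force P=4 kN at a=36/5 m (b=L-a=24/5):
  θ_3 = -Pa²/(2EI)  [x>a] = -4·(36/5)²/(2·10000) = -162/15625 rad
Load 4 — applied couple M₀=-7 kN·m at a=3 m (b=L-a=9):
  θ_4 = M₀a/EI  [x>a] = (-7)·3/10000 = -21/10000 rad
Superposition: θ = Σ θ_i = -3317/250000 rad ≈ -0.013268 rad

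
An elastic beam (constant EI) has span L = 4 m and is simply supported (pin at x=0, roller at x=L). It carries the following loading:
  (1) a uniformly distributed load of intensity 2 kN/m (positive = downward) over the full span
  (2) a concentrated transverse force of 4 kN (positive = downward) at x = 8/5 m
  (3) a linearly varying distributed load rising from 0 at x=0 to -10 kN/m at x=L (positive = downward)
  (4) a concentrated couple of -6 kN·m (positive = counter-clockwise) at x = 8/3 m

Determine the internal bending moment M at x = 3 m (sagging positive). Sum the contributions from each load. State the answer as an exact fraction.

Load 1 — uniform load w=2 kN/m over full span:
  M_1 = wx(L-x)/2 = 2·3·(4-3)/2 = 3 kN·m
Load 2 — point force P=4 kN at a=8/5 m (b=L-a=12/5):
  M_2 = Pa(L-x)/L  [x>a] = 4·(8/5)·(4-3)/4 = 8/5 kN·m
Load 3 — triangular load w₀=-10 kN/m (0→w₀ over full span):
  M_3 = w₀Lx/6 - w₀x³/(6L) = (-10)·4·3/6 - (-10)·3³/(6·4) = -35/4 kN·m
Load 4 — applied couple M₀=-6 kN·m at a=8/3 m (b=L-a=4/3):
  M_4 = M₀x/L - M₀  [x>a] = (-6)·3/4 - (-6) = 3/2 kN·m
Superposition: M = Σ M_i = -53/20 kN·m ≈ -2.650000 kN·m

M(3) = -53/20 kN·m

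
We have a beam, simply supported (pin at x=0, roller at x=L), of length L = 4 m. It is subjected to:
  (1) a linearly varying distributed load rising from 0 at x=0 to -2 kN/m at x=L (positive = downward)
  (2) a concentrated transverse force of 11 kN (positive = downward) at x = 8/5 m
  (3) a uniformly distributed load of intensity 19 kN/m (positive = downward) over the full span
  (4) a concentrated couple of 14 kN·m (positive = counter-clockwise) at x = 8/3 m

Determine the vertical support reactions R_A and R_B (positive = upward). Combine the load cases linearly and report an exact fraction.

R_A = 1403/30 kN, R_B = 1087/30 kN

Load 1 — triangular load w₀=-2 kN/m (0→w₀ over full span):
  R_A = w₀L/6 = (-2)·4/6 = -4/3 kN
  R_B = w₀L/3 = (-2)·4/3 = -8/3 kN
Load 2 — point force P=11 kN at a=8/5 m (b=L-a=12/5):
  R_A = Pb/L = 11·(12/5)/4 = 33/5 kN
  R_B = Pa/L = 11·(8/5)/4 = 22/5 kN
Load 3 — uniform load w=19 kN/m over full span:
  R_A = wL/2 = 19·4/2 = 38 kN
  R_B = wL/2 = 19·4/2 = 38 kN
Load 4 — applied couple M₀=14 kN·m at a=8/3 m (b=L-a=4/3):
  R_A = M₀/L = 14/4 = 7/2 kN
  R_B = -M₀/L = -14/4 = -7/2 kN
Superposition: R_A = 1403/30 kN, R_B = 1087/30 kN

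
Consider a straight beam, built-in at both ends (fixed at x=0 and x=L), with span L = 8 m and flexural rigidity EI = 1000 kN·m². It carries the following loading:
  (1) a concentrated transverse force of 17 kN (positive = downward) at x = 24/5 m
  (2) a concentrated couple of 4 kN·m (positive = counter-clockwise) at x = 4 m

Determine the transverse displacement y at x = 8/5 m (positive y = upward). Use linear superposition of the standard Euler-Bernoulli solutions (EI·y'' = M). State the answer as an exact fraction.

Load 1 — point force P=17 kN at a=24/5 m (b=L-a=16/5):
  y_1 = -Pb²x²(3aL-(3a+b)x)/(6L³EI)  [x≤a] = -17·(16/5)²·(8/5)²·(3·(24/5)·8-(3·(24/5)+(16/5))·(8/5))/(6·8³·1000) = -73984/5859375 m
Load 2 — applied couple M₀=4 kN·m at a=4 m (b=L-a=4):
  y_2 = (R_Ax³/6 - M_Ax²/2)/EI  [x≤a] with R_A=3/4, M_A=1 = ((3/4)·(8/5)³/6 - 1·(8/5)²/2)/1000 = -12/15625 m
Superposition: y = Σ y_i = -78484/5859375 m ≈ -0.013395 m

y(8/5) = -78484/5859375 m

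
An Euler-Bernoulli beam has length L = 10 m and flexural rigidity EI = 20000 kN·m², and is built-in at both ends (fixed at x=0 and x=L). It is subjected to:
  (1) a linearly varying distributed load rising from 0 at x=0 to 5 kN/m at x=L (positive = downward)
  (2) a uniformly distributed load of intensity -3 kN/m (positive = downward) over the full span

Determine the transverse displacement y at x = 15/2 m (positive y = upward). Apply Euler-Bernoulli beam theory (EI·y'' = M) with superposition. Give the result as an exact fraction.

y(15/2) = 3/16384 m

Load 1 — triangular load w₀=5 kN/m (0→w₀ over full span):
  y_1 = -w₀x²(L-x)²(x+2L)/(120LEI) = -5·(15/2)²·(10-(15/2))²·((15/2)+2·10)/(120·10·20000) = -33/16384 m
Load 2 — uniform load w=-3 kN/m over full span:
  y_2 = -wx²(L-x)²/(24EI) = -(-3)·(15/2)²·(10-(15/2))²/(24·20000) = 9/4096 m
Superposition: y = Σ y_i = 3/16384 m ≈ 0.000183 m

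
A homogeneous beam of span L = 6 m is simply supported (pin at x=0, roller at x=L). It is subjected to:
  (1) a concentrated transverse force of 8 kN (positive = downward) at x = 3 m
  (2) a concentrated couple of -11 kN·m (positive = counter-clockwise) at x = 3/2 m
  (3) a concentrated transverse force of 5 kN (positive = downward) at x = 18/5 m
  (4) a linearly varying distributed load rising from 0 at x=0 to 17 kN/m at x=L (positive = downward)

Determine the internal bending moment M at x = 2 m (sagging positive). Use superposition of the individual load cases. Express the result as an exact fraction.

M(2) = 446/9 kN·m

Load 1 — point force P=8 kN at a=3 m (b=L-a=3):
  M_1 = Pbx/L  [x≤a] = 8·3·2/6 = 8 kN·m
Load 2 — applied couple M₀=-11 kN·m at a=3/2 m (b=L-a=9/2):
  M_2 = M₀x/L - M₀  [x>a] = (-11)·2/6 - (-11) = 22/3 kN·m
Load 3 — point force P=5 kN at a=18/5 m (b=L-a=12/5):
  M_3 = Pbx/L  [x≤a] = 5·(12/5)·2/6 = 4 kN·m
Load 4 — triangular load w₀=17 kN/m (0→w₀ over full span):
  M_4 = w₀Lx/6 - w₀x³/(6L) = 17·6·2/6 - 17·2³/(6·6) = 272/9 kN·m
Superposition: M = Σ M_i = 446/9 kN·m ≈ 49.555556 kN·m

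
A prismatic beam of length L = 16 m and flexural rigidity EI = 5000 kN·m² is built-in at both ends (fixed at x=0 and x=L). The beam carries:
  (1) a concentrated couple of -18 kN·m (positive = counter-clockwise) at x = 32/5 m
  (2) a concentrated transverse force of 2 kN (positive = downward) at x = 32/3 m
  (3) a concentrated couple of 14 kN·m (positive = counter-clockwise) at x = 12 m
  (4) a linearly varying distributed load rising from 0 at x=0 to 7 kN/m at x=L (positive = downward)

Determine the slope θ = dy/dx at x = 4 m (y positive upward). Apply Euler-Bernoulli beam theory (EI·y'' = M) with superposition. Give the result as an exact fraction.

θ(4) = -77087/3000000 rad

Load 1 — applied couple M₀=-18 kN·m at a=32/5 m (b=L-a=48/5):
  θ_1 = (R_Ax²/2 - M_Ax)/EI  [x≤a] with R_A=-81/50, M_A=-54/25 = ((-81/50)·4²/2 - (-54/25)·4)/5000 = -27/31250 rad
Load 2 — point force P=2 kN at a=32/3 m (b=L-a=16/3):
  θ_2 = -Pb²x(2aL-(3a+b)x)/(2L³EI)  [x≤a] = -2·(16/3)²·4·(2·(32/3)·16-(3·(32/3)+(16/3))·4)/(2·16³·5000) = -2/1875 rad
Load 3 — applied couple M₀=14 kN·m at a=12 m (b=L-a=4):
  θ_3 = (R_Ax²/2 - M_Ax)/EI  [x≤a] with R_A=63/64, M_A=35/8 = ((63/64)·4²/2 - (35/8)·4)/5000 = -77/40000 rad
Load 4 — triangular load w₀=7 kN/m (0→w₀ over full span):
  θ_4 = -w₀(2x(L-x)(L-2x)(x+2L)+x²(L-x)²)/(120LEI) = -7·(2·4·(16-4)·(16-2·4)·(4+2·16)+4²·(16-4)²)/(120·16·5000) = -273/12500 rad
Superposition: θ = Σ θ_i = -77087/3000000 rad ≈ -0.025696 rad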